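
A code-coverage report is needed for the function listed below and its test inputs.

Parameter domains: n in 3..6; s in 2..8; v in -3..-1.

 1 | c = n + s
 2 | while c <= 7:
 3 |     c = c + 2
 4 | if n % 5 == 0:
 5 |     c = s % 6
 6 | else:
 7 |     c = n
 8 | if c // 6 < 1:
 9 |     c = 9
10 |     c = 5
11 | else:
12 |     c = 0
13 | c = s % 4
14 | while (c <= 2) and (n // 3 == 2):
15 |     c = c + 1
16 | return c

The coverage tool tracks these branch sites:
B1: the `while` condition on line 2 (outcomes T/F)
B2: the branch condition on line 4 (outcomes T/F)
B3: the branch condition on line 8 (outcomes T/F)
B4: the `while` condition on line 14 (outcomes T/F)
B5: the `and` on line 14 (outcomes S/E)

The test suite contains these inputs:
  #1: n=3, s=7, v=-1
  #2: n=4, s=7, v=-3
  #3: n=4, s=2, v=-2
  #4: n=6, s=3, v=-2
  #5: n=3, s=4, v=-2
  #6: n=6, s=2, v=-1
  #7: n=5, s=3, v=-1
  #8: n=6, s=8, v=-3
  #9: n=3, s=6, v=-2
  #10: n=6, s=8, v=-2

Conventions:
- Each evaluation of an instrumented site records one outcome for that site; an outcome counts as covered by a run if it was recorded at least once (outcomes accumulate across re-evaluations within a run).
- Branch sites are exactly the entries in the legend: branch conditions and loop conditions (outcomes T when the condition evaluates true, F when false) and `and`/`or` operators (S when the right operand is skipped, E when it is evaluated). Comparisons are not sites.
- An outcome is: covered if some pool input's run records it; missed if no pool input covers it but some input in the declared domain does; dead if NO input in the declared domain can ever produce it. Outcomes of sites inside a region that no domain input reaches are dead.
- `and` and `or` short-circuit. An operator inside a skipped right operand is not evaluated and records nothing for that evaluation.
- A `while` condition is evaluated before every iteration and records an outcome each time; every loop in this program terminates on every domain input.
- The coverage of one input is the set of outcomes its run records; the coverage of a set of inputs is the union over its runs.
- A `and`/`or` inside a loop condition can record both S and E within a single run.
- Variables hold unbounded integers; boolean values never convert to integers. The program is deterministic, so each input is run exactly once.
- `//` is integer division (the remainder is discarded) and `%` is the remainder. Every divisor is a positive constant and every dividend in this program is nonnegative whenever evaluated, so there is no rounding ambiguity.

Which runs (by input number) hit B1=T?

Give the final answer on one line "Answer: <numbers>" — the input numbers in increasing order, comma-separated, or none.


input #1 (n=3, s=7, v=-1): never hits B1=T
input #2 (n=4, s=7, v=-3): never hits B1=T
input #3 (n=4, s=2, v=-2): hits B1=T
input #4 (n=6, s=3, v=-2): never hits B1=T
input #5 (n=3, s=4, v=-2): hits B1=T
input #6 (n=6, s=2, v=-1): never hits B1=T
input #7 (n=5, s=3, v=-1): never hits B1=T
input #8 (n=6, s=8, v=-3): never hits B1=T
input #9 (n=3, s=6, v=-2): never hits B1=T
input #10 (n=6, s=8, v=-2): never hits B1=T
Answer: 3, 5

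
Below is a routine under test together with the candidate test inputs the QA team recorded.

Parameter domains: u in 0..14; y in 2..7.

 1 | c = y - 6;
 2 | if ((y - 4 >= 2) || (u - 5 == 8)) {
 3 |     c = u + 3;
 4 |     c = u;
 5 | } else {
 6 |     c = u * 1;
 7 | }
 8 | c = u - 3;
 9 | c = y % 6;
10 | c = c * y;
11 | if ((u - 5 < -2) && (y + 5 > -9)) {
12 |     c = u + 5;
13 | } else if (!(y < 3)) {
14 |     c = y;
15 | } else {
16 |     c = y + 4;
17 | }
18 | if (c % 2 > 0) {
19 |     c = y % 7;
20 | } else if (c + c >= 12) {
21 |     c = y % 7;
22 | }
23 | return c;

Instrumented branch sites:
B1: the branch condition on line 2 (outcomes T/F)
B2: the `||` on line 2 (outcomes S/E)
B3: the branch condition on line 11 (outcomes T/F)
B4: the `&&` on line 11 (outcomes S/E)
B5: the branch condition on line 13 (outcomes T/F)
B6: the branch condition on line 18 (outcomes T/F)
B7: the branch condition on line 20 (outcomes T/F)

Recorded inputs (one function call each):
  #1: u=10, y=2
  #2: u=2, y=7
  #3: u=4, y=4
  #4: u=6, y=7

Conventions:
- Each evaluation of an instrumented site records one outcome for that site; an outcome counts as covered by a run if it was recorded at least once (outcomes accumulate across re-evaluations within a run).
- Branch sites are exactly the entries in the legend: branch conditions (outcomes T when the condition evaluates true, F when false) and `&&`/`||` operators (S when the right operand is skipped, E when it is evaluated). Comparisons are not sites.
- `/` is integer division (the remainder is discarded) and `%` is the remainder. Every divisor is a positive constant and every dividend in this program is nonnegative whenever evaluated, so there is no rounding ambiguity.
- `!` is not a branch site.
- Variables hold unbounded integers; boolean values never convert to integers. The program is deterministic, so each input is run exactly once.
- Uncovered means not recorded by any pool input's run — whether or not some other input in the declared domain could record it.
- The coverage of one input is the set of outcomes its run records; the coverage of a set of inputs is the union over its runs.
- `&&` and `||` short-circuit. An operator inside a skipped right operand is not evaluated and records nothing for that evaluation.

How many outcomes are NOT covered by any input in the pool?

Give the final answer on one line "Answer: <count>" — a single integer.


input #1, u=10, y=2: outcomes B1=F, B2=E, B3=F, B4=S, B5=F, B6=F, B7=T
input #2, u=2, y=7: outcomes B1=T, B2=S, B3=T, B4=E, B6=T
input #3, u=4, y=4: outcomes B1=F, B2=E, B3=F, B4=S, B5=T, B6=F, B7=F
input #4, u=6, y=7: outcomes B1=T, B2=S, B3=F, B4=S, B5=T, B6=T
union over the pool: B1=T, B1=F, B2=S, B2=E, B3=T, B3=F, B4=S, B4=E, B5=T, B5=F, B6=T, B6=F, B7=T, B7=F
uncovered (0 of 14): none
Answer: 0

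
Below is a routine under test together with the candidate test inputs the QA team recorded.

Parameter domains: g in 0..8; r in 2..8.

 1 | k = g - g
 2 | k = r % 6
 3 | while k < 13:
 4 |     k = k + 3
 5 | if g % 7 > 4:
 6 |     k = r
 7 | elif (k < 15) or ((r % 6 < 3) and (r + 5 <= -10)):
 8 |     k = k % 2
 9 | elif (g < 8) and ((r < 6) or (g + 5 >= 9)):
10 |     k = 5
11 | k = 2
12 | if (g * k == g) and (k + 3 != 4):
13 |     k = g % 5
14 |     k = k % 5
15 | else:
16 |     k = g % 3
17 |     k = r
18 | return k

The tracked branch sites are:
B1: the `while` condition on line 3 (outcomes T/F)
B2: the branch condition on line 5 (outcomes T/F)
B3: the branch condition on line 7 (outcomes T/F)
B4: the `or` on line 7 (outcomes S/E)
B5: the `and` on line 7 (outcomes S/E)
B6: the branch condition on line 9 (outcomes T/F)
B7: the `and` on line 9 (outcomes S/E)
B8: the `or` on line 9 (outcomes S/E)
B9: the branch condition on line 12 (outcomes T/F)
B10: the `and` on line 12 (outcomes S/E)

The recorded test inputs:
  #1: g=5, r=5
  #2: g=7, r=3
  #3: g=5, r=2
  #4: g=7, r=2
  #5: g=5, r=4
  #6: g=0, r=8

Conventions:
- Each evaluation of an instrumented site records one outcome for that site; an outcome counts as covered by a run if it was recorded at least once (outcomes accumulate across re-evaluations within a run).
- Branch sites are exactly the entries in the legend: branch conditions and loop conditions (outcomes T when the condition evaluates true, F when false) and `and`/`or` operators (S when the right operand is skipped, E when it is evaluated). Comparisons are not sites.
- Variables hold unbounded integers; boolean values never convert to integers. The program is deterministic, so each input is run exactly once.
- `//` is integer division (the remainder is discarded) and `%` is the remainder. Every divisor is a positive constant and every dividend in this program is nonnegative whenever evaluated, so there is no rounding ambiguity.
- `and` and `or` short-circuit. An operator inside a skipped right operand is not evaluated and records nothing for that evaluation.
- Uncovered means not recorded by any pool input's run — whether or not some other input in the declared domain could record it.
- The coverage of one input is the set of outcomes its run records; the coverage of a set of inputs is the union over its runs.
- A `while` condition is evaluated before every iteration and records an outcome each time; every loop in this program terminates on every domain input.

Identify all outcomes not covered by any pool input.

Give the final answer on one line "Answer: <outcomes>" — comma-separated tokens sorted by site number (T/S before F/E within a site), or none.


test 1 (g=5, r=5) hits B1=T, B1=F, B2=T, B9=F, B10=S
test 2 (g=7, r=3) hits B1=T, B1=F, B2=F, B3=F, B4=E, B5=S, B6=T, B7=E, B8=S, B9=F, B10=S
test 3 (g=5, r=2) hits B1=T, B1=F, B2=T, B9=F, B10=S
test 4 (g=7, r=2) hits B1=T, B1=F, B2=F, B3=T, B4=S, B9=F, B10=S
test 5 (g=5, r=4) hits B1=T, B1=F, B2=T, B9=F, B10=S
test 6 (g=0, r=8) hits B1=T, B1=F, B2=F, B3=T, B4=S, B9=T, B10=E
union over the pool: B1=T, B1=F, B2=T, B2=F, B3=T, B3=F, B4=S, B4=E, B5=S, B6=T, B7=E, B8=S, B9=T, B9=F, B10=S, B10=E
uncovered (4 of 20): B5=E, B6=F, B7=S, B8=E
Answer: B5=E, B6=F, B7=S, B8=E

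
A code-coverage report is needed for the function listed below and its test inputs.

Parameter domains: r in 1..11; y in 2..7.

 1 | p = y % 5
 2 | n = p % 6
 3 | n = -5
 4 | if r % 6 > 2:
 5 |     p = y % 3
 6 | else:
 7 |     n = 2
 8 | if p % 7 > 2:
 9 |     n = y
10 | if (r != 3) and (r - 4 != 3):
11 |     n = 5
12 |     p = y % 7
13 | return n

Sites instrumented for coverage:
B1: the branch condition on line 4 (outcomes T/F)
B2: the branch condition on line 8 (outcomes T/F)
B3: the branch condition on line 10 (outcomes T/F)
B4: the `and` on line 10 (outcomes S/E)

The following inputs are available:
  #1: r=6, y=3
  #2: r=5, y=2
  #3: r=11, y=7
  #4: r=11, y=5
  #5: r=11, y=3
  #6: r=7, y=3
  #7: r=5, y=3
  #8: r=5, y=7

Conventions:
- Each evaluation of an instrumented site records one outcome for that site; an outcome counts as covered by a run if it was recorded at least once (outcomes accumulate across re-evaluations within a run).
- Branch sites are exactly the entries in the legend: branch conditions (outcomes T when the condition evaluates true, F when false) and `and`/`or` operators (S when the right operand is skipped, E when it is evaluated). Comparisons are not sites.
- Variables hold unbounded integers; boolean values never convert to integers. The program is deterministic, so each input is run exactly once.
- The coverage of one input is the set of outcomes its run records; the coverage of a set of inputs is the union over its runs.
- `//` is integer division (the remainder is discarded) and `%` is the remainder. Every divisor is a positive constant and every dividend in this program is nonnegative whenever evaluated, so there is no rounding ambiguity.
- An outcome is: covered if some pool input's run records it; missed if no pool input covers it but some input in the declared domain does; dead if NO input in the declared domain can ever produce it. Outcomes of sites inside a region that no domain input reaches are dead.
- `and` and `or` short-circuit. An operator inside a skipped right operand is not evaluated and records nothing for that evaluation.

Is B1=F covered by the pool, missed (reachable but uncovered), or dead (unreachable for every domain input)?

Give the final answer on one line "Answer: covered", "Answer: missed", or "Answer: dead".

B1=F is recorded by pool input(s) 1, 6 -> covered

Answer: covered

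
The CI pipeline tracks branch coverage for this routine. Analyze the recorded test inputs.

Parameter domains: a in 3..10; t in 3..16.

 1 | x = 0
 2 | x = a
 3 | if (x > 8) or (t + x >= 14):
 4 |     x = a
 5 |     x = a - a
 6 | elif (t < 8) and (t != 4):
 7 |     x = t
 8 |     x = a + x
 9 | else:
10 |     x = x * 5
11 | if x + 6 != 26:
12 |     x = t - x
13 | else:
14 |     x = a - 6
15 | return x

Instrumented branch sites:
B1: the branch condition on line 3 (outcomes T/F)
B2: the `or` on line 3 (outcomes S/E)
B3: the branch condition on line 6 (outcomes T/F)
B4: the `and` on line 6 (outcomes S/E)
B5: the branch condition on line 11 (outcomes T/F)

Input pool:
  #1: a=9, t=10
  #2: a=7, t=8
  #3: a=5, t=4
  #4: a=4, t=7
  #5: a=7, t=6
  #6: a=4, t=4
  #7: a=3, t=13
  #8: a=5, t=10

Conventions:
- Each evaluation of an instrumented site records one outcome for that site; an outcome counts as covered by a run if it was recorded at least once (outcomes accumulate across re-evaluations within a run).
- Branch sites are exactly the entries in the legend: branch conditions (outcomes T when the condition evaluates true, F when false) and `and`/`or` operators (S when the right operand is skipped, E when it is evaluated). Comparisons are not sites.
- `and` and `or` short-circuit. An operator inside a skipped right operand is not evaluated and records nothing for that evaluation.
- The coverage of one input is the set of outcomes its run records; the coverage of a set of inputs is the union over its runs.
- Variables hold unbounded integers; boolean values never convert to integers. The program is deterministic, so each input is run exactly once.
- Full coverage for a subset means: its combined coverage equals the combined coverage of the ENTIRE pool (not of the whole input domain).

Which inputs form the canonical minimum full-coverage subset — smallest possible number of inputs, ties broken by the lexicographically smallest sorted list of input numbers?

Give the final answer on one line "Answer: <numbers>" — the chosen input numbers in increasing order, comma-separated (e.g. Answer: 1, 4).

test 1 (a=9, t=10) hits B1=T, B2=S, B5=T
test 2 (a=7, t=8) hits B1=T, B2=E, B5=T
test 3 (a=5, t=4) hits B1=F, B2=E, B3=F, B4=E, B5=T
test 4 (a=4, t=7) hits B1=F, B2=E, B3=T, B4=E, B5=T
test 5 (a=7, t=6) hits B1=F, B2=E, B3=T, B4=E, B5=T
test 6 (a=4, t=4) hits B1=F, B2=E, B3=F, B4=E, B5=F
test 7 (a=3, t=13) hits B1=T, B2=E, B5=T
test 8 (a=5, t=10) hits B1=T, B2=E, B5=T
pool-wide coverage (9 outcomes): B1=T, B1=F, B2=S, B2=E, B3=T, B3=F, B4=E, B5=T, B5=F
size 1 is not enough: best union over all size-1 subsets is 5/9
size 2 is not enough: best union over all size-2 subsets is 8/9
size 3: inputs {1, 4, 6} cover all 9 outcomes, and no lexicographically smaller subset of this size does

Answer: 1, 4, 6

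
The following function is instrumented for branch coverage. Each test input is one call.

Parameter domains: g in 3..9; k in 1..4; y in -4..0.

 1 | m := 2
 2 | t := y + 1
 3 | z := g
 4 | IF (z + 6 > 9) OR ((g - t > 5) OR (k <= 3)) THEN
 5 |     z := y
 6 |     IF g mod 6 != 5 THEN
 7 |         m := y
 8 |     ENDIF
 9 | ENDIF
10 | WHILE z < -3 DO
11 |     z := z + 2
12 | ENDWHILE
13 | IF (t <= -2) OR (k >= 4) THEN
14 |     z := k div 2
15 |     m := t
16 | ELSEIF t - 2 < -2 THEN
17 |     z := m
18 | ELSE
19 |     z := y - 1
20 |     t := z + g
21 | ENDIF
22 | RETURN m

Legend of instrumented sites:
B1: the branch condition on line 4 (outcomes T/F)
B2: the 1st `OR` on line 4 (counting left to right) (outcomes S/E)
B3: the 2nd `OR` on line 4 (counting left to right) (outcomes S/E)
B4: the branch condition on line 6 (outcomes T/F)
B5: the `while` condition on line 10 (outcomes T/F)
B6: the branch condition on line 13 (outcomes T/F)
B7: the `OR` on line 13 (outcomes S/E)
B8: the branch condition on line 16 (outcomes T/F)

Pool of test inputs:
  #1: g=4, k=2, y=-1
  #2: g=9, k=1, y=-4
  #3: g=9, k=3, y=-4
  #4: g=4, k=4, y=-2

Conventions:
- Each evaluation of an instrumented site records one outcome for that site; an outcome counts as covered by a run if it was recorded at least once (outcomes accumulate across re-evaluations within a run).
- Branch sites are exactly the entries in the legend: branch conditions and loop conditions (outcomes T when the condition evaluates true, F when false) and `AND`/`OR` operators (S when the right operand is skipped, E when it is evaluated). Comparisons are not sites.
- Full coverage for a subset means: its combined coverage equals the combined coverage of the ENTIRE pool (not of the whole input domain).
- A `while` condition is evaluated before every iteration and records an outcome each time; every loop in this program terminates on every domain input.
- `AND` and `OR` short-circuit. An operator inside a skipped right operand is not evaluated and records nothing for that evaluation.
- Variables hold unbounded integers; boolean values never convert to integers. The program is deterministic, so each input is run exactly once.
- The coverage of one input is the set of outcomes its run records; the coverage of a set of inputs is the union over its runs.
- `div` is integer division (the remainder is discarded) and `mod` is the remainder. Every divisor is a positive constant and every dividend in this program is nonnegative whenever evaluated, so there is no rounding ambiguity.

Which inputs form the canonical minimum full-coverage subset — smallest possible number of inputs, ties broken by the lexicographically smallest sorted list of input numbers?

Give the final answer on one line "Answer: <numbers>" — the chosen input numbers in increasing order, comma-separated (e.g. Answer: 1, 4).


test 1 (g=4, k=2, y=-1) fires B2->S, B1->T, B4->T, B5->F, B7->E, B6->F, B8->F; hits B1=T, B2=S, B4=T, B5=F, B6=F, B7=E, B8=F
test 2 (g=9, k=1, y=-4) fires B2->S, B1->T, B4->T, B5->T, B5->F, B7->S, B6->T; hits B1=T, B2=S, B4=T, B5=T, B5=F, B6=T, B7=S
test 3 (g=9, k=3, y=-4) fires B2->S, B1->T, B4->T, B5->T, B5->F, B7->S, B6->T; hits B1=T, B2=S, B4=T, B5=T, B5=F, B6=T, B7=S
test 4 (g=4, k=4, y=-2) fires B2->S, B1->T, B4->T, B5->F, B7->E, B6->T; hits B1=T, B2=S, B4=T, B5=F, B6=T, B7=E
the full pool covers 10 outcomes: B1=T, B2=S, B4=T, B5=T, B5=F, B6=T, B6=F, B7=S, B7=E, B8=F
size 1 is not enough: best union over all size-1 subsets is 7/10
size 2: inputs {1, 2} cover all 10 outcomes, and no lexicographically smaller subset of this size does
Answer: 1, 2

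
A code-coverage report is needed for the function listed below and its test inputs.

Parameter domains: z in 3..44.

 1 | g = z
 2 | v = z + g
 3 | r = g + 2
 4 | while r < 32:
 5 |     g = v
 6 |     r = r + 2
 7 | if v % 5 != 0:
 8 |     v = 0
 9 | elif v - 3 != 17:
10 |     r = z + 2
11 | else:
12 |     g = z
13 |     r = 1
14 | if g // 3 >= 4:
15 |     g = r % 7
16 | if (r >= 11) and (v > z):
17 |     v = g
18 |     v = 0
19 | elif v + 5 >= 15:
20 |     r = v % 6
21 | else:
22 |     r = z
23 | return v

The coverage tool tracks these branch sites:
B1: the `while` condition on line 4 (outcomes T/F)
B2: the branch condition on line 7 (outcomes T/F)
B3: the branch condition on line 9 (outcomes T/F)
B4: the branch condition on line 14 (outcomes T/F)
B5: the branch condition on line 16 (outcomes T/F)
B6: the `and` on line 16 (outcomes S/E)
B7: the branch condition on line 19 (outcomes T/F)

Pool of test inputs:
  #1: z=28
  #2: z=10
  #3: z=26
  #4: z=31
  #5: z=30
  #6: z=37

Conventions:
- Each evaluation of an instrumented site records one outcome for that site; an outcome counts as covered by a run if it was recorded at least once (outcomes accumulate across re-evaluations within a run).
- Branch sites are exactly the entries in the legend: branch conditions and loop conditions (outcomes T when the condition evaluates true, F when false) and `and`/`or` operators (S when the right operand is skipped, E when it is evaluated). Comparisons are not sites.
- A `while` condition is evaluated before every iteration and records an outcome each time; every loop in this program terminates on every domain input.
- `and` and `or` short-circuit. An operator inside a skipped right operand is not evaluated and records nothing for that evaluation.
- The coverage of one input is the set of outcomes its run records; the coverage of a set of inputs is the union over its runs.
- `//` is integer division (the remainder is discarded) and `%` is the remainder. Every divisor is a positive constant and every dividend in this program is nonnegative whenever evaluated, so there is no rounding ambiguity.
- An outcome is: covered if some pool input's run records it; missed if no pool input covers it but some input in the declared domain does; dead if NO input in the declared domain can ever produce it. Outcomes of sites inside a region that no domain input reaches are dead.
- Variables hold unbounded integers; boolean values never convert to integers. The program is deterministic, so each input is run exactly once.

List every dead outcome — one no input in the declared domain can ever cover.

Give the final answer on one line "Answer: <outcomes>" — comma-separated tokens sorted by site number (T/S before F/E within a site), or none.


running all 42 domain inputs and tallying outcomes:
  reachable outcomes have witnesses, e.g. B1=T (e.g. z=3), B1=F (e.g. z=3), B2=T (e.g. z=3), B2=F (e.g. z=5)
Answer: none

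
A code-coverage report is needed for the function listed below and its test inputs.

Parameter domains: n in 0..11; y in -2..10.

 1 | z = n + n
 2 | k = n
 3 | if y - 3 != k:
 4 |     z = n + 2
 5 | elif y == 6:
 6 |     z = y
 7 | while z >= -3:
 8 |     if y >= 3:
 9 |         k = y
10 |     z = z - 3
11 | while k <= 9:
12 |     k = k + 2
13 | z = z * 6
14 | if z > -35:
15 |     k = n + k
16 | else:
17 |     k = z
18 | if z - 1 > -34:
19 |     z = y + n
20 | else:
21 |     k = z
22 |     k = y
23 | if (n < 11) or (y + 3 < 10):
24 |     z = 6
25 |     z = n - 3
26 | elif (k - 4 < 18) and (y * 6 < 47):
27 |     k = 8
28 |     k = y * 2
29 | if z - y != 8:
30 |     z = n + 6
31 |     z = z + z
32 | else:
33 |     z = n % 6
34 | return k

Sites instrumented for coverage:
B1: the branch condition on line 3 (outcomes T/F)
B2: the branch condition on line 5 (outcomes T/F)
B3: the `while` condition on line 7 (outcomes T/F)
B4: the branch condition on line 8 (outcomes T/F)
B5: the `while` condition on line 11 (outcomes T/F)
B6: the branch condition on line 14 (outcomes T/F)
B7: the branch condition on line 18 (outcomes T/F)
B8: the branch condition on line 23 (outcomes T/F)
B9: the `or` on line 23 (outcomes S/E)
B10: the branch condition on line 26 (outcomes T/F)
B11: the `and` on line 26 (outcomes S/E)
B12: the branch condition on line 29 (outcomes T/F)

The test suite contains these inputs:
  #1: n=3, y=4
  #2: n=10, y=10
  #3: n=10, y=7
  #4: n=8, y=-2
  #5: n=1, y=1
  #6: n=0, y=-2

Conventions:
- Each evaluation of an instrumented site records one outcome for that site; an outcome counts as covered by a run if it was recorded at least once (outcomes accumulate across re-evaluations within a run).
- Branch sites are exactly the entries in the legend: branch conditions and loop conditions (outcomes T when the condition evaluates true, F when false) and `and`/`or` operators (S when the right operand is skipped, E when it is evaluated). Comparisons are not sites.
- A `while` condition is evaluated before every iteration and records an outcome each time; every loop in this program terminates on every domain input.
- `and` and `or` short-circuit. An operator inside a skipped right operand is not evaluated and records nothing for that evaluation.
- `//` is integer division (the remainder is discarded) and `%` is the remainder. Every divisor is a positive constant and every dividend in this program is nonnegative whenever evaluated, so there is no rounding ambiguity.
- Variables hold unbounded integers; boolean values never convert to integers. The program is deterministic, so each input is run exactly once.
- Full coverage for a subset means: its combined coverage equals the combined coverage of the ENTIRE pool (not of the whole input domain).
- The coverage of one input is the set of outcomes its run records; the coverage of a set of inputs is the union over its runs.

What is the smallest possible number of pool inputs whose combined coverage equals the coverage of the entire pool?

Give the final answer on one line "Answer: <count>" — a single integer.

test 1 (n=3, y=4) hits B1=T, B3=T, B3=F, B4=T, B5=T, B5=F, B6=T, B7=T, B8=T, B9=S, B12=T
test 2 (n=10, y=10) hits B1=T, B3=T, B3=F, B4=T, B5=F, B6=F, B7=F, B8=T, B9=S, B12=T
test 3 (n=10, y=7) hits B1=T, B3=T, B3=F, B4=T, B5=T, B5=F, B6=F, B7=F, B8=T, B9=S, B12=T
test 4 (n=8, y=-2) hits B1=T, B3=T, B3=F, B4=F, B5=T, B5=F, B6=T, B7=T, B8=T, B9=S, B12=T
test 5 (n=1, y=1) hits B1=T, B3=T, B3=F, B4=F, B5=T, B5=F, B6=F, B7=F, B8=T, B9=S, B12=T
test 6 (n=0, y=-2) hits B1=T, B3=T, B3=F, B4=F, B5=T, B5=F, B6=T, B7=T, B8=T, B9=S, B12=T
pool-wide coverage (14 outcomes): B1=T, B3=T, B3=F, B4=T, B4=F, B5=T, B5=F, B6=T, B6=F, B7=T, B7=F, B8=T, B9=S, B12=T
every size-1 subset falls short of the 14 outcomes (best: 11/14)
the canonical winner is {1, 5}: size 2, full 14-outcome coverage, earliest index list among size-2 covers

Answer: 2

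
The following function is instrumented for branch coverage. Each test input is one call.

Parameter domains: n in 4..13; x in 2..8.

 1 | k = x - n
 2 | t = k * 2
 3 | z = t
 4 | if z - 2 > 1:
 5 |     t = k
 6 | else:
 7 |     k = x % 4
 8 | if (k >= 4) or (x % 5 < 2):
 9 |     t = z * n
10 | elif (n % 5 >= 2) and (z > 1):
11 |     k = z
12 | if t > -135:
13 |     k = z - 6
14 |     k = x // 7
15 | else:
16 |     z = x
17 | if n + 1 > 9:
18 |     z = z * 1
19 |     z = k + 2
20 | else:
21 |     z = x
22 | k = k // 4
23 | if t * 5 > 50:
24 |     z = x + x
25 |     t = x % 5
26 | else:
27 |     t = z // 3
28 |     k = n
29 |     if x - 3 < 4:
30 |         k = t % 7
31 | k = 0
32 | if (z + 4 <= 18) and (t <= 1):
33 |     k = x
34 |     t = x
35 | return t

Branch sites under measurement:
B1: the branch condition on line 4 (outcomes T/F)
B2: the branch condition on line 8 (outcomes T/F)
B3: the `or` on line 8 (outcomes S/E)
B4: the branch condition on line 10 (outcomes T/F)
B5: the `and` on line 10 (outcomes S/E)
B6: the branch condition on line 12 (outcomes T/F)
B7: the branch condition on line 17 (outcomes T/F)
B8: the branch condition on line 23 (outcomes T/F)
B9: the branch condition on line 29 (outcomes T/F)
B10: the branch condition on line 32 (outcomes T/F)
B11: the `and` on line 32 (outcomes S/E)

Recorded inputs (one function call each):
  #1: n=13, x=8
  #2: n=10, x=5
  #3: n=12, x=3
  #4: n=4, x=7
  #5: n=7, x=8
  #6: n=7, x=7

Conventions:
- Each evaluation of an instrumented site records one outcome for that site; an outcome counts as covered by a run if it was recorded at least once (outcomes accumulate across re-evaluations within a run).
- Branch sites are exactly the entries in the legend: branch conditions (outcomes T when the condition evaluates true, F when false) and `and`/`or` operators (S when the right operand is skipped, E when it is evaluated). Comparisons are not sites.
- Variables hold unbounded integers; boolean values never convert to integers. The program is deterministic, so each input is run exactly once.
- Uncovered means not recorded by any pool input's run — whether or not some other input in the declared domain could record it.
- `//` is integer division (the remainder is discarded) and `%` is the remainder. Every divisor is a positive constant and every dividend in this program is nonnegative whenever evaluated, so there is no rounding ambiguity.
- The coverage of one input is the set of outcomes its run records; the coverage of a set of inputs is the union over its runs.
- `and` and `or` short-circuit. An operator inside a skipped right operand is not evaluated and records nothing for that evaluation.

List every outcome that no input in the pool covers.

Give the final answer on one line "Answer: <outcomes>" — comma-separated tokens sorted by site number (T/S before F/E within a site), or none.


#1 (n=13, x=8) -> B1->F, B3->E, B2->F, B5->E, B4->F, B6->T, B7->T, B8->F, B9->F, B11->E, B10->T; covered: B1=F, B2=F, B3=E, B4=F, B5=E, B6=T, B7=T, B8=F, B9=F, B10=T, B11=E
#2 (n=10, x=5) -> B1->F, B3->E, B2->T, B6->T, B7->T, B8->F, B9->T, B11->E, B10->T; covered: B1=F, B2=T, B3=E, B6=T, B7=T, B8=F, B9=T, B10=T, B11=E
#3 (n=12, x=3) -> B1->F, B3->E, B2->F, B5->E, B4->F, B6->T, B7->T, B8->F, B9->T, B11->E, B10->T; covered: B1=F, B2=F, B3=E, B4=F, B5=E, B6=T, B7=T, B8=F, B9=T, B10=T, B11=E
#4 (n=4, x=7) -> B1->T, B3->E, B2->F, B5->E, B4->T, B6->T, B7->F, B8->F, B9->F, B11->E, B10->F; covered: B1=T, B2=F, B3=E, B4=T, B5=E, B6=T, B7=F, B8=F, B9=F, B10=F, B11=E
#5 (n=7, x=8) -> B1->F, B3->E, B2->F, B5->E, B4->T, B6->T, B7->F, B8->F, B9->F, B11->E, B10->F; covered: B1=F, B2=F, B3=E, B4=T, B5=E, B6=T, B7=F, B8=F, B9=F, B10=F, B11=E
#6 (n=7, x=7) -> B1->F, B3->E, B2->F, B5->E, B4->F, B6->T, B7->F, B8->F, B9->F, B11->E, B10->F; covered: B1=F, B2=F, B3=E, B4=F, B5=E, B6=T, B7=F, B8=F, B9=F, B10=F, B11=E
union over the pool: B1=T, B1=F, B2=T, B2=F, B3=E, B4=T, B4=F, B5=E, B6=T, B7=T, B7=F, B8=F, B9=T, B9=F, B10=T, B10=F, B11=E
uncovered (5 of 22): B3=S, B5=S, B6=F, B8=T, B11=S
Answer: B3=S, B5=S, B6=F, B8=T, B11=S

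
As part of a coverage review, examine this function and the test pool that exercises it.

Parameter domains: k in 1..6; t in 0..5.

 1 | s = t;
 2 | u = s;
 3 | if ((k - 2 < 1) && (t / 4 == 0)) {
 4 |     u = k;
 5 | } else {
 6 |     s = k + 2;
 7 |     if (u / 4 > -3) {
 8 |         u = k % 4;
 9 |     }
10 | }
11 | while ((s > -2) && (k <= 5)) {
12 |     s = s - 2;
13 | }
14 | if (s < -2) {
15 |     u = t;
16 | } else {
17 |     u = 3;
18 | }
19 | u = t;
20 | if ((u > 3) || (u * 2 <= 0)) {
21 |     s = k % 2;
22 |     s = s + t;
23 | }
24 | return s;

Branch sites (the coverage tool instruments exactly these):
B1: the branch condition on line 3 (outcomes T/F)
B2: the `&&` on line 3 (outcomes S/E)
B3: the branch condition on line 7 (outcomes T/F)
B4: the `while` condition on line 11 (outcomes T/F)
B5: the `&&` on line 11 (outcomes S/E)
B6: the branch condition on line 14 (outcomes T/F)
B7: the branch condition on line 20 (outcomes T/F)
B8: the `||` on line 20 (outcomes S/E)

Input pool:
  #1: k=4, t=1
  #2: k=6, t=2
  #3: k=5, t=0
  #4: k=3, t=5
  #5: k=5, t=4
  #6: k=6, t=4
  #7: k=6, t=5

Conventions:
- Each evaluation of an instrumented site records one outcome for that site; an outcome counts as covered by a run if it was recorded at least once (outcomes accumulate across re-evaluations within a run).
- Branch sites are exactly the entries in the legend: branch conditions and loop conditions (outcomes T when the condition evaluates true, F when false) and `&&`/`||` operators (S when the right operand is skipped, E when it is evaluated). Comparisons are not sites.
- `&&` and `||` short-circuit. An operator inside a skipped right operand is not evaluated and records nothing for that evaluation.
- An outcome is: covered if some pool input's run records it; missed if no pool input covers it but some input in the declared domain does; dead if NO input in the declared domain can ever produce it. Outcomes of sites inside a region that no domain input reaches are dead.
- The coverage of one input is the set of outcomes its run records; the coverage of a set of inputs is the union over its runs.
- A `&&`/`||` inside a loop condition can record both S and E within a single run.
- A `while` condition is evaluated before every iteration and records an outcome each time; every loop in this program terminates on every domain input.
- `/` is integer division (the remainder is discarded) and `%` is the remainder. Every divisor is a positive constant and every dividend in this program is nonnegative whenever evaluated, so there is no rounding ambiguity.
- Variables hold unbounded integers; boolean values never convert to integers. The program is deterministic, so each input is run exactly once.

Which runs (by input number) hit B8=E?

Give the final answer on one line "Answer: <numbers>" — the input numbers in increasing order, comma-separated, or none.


input #1 (k=4, t=1): records B8=E
input #2 (k=6, t=2): records B8=E
input #3 (k=5, t=0): records B8=E
input #4 (k=3, t=5): does not record B8=E
input #5 (k=5, t=4): does not record B8=E
input #6 (k=6, t=4): does not record B8=E
input #7 (k=6, t=5): does not record B8=E
Answer: 1, 2, 3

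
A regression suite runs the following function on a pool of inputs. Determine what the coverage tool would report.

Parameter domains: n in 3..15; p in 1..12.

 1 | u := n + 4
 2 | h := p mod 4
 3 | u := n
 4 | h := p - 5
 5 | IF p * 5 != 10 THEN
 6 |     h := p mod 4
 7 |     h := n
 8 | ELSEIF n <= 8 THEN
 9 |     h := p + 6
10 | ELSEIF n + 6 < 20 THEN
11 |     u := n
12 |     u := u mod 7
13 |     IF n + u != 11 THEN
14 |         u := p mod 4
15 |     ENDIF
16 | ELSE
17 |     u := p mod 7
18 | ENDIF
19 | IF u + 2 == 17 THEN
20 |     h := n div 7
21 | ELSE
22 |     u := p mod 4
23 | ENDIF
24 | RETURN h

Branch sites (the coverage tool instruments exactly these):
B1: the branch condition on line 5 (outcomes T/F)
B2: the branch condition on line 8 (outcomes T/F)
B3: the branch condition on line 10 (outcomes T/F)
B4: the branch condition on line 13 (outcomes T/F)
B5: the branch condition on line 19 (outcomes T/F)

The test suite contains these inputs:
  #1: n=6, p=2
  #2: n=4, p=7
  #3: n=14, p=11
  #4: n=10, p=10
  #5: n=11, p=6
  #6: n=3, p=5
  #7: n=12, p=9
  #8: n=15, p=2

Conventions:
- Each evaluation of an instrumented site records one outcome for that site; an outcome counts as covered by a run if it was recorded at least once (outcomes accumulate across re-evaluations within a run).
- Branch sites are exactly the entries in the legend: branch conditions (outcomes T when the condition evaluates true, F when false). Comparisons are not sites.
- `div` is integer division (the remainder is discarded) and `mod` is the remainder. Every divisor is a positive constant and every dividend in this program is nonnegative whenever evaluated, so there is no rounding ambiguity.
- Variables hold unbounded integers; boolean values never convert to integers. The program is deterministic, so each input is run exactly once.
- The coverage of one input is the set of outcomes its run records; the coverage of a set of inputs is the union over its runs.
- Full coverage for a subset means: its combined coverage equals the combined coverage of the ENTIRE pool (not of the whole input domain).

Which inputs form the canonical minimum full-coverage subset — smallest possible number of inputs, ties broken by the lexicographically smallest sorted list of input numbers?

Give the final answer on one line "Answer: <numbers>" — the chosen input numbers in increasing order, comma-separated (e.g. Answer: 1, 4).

#1 (n=6, p=2) -> B1->F, B2->T, B5->F; covered: B1=F, B2=T, B5=F
#2 (n=4, p=7) -> B1->T, B5->F; covered: B1=T, B5=F
#3 (n=14, p=11) -> B1->T, B5->F; covered: B1=T, B5=F
#4 (n=10, p=10) -> B1->T, B5->F; covered: B1=T, B5=F
#5 (n=11, p=6) -> B1->T, B5->F; covered: B1=T, B5=F
#6 (n=3, p=5) -> B1->T, B5->F; covered: B1=T, B5=F
#7 (n=12, p=9) -> B1->T, B5->F; covered: B1=T, B5=F
#8 (n=15, p=2) -> B1->F, B2->F, B3->F, B5->F; covered: B1=F, B2=F, B3=F, B5=F
pool-wide coverage (6 outcomes): B1=T, B1=F, B2=T, B2=F, B3=F, B5=F
every size-1 subset falls short of the 6 outcomes (best: 4/6)
every size-2 subset falls short of the 6 outcomes (best: 5/6)
inputs {1, 2, 8} (size 3) cover everything; no size-3 subset with a lexicographically smaller index list covers all 6

Answer: 1, 2, 8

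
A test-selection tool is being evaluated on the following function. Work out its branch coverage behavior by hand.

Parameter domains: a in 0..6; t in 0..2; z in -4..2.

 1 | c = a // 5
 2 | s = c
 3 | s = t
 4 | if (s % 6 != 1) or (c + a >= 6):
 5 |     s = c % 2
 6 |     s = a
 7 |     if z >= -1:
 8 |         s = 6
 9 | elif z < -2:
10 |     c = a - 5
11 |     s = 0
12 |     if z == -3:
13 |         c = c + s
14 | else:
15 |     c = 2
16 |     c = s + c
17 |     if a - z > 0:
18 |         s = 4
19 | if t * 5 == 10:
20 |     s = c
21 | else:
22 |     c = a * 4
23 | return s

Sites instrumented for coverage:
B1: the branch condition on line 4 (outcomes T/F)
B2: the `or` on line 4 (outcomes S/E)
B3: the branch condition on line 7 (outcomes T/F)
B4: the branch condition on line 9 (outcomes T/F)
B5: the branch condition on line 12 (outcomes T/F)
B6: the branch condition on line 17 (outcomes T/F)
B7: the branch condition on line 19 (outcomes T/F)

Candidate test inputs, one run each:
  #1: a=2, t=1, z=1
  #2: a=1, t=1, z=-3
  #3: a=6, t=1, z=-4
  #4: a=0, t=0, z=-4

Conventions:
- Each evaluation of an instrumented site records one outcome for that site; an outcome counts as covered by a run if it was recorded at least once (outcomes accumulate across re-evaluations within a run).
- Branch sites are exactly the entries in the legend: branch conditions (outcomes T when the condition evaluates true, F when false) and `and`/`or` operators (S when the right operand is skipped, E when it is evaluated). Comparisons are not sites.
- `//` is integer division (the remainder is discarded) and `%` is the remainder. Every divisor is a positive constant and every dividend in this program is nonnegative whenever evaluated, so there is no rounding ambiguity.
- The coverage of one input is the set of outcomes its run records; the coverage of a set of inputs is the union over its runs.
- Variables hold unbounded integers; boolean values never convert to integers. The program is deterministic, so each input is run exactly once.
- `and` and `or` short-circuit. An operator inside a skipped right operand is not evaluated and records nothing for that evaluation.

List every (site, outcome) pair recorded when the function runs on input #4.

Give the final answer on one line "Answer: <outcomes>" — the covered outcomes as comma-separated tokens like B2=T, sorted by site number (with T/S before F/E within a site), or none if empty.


Tracing the run of input #4 (a=0, t=0, z=-4):
  B2->S, B1->T, B3->F, B7->F
deduplicating events, the covered set is: B1=T, B2=S, B3=F, B7=F
Answer: B1=T, B2=S, B3=F, B7=F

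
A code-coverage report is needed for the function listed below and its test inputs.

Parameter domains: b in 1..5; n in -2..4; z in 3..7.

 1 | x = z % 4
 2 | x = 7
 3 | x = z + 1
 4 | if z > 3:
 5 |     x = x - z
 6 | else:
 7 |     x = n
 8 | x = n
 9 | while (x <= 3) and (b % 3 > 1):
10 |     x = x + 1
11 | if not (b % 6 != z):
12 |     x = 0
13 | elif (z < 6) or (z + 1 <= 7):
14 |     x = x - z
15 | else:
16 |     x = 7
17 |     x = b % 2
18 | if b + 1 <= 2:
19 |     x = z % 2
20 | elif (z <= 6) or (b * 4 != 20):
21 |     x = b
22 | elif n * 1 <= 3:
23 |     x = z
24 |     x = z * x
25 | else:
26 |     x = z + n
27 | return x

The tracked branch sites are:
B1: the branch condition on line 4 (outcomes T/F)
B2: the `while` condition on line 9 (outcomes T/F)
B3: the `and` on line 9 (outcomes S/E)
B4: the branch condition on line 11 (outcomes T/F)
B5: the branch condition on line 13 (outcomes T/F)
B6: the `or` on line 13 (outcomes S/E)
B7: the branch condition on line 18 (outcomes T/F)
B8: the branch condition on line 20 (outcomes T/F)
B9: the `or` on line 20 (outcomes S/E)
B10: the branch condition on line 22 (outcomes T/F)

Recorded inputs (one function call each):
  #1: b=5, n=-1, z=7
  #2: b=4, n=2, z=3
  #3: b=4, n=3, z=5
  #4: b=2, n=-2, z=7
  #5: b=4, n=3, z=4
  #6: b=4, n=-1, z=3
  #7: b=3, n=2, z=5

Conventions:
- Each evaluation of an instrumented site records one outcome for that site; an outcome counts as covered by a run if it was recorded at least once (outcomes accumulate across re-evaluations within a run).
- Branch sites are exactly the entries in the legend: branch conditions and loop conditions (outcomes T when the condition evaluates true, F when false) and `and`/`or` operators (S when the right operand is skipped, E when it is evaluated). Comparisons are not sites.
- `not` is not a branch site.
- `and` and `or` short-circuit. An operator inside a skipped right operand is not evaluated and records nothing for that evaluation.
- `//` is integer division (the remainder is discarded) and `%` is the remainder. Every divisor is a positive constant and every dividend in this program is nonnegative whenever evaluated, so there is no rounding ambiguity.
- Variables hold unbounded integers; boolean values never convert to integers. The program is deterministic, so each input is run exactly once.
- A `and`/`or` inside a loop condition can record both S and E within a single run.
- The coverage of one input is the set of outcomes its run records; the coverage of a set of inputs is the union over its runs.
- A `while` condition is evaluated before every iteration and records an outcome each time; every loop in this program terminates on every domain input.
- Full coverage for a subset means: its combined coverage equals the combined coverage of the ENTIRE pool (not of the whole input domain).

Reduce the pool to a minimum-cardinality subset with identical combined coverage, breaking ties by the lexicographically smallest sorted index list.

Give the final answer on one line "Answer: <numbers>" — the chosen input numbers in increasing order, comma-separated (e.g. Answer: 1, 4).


input #1, b=5, n=-1, z=7: events B1->T, B3->E, B2->T, B3->E, B2->T, B3->E, B2->T, B3->E, B2->T, B3->E, B2->T, B3->S, B2->F, B4->F, ...; outcomes B1=T, B2=T, B2=F, B3=S, B3=E, B4=F, B5=F, B6=E, B7=F, B8=F, B9=E, B10=T
input #2, b=4, n=2, z=3: events B1->F, B3->E, B2->F, B4->F, B6->S, B5->T, B7->F, B9->S, B8->T; outcomes B1=F, B2=F, B3=E, B4=F, B5=T, B6=S, B7=F, B8=T, B9=S
input #3, b=4, n=3, z=5: events B1->T, B3->E, B2->F, B4->F, B6->S, B5->T, B7->F, B9->S, B8->T; outcomes B1=T, B2=F, B3=E, B4=F, B5=T, B6=S, B7=F, B8=T, B9=S
input #4, b=2, n=-2, z=7: events B1->T, B3->E, B2->T, B3->E, B2->T, B3->E, B2->T, B3->E, B2->T, B3->E, B2->T, B3->E, B2->T, B3->S, ...; outcomes B1=T, B2=T, B2=F, B3=S, B3=E, B4=F, B5=F, B6=E, B7=F, B8=T, B9=E
input #5, b=4, n=3, z=4: events B1->T, B3->E, B2->F, B4->T, B7->F, B9->S, B8->T; outcomes B1=T, B2=F, B3=E, B4=T, B7=F, B8=T, B9=S
input #6, b=4, n=-1, z=3: events B1->F, B3->E, B2->F, B4->F, B6->S, B5->T, B7->F, B9->S, B8->T; outcomes B1=F, B2=F, B3=E, B4=F, B5=T, B6=S, B7=F, B8=T, B9=S
input #7, b=3, n=2, z=5: events B1->T, B3->E, B2->F, B4->F, B6->S, B5->T, B7->F, B9->S, B8->T; outcomes B1=T, B2=F, B3=E, B4=F, B5=T, B6=S, B7=F, B8=T, B9=S
the full pool covers 18 outcomes: B1=T, B1=F, B2=T, B2=F, B3=S, B3=E, B4=T, B4=F, B5=T, B5=F, B6=S, B6=E, B7=F, B8=T, B8=F, B9=S, B9=E, B10=T
checked all size-1 subsets: none covers 18 outcomes (max 12/18)
checked all size-2 subsets: none covers 18 outcomes (max 17/18)
size 3: inputs {1, 2, 5} cover all 18 outcomes, and no lexicographically smaller subset of this size does
Answer: 1, 2, 5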